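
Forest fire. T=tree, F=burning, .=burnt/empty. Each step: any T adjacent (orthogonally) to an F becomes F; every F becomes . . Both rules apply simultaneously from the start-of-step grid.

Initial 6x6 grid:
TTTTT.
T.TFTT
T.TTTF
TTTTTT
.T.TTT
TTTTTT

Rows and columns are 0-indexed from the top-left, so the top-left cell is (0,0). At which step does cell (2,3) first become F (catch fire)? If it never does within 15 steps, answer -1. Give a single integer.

Step 1: cell (2,3)='F' (+7 fires, +2 burnt)
  -> target ignites at step 1
Step 2: cell (2,3)='.' (+6 fires, +7 burnt)
Step 3: cell (2,3)='.' (+5 fires, +6 burnt)
Step 4: cell (2,3)='.' (+4 fires, +5 burnt)
Step 5: cell (2,3)='.' (+4 fires, +4 burnt)
Step 6: cell (2,3)='.' (+2 fires, +4 burnt)
Step 7: cell (2,3)='.' (+1 fires, +2 burnt)
Step 8: cell (2,3)='.' (+0 fires, +1 burnt)
  fire out at step 8

1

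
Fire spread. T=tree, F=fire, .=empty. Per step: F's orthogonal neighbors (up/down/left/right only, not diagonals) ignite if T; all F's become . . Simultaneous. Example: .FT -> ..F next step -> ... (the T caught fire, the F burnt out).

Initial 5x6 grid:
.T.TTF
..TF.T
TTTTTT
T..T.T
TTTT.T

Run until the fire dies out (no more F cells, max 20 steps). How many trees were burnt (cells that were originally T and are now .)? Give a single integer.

Step 1: +5 fires, +2 burnt (F count now 5)
Step 2: +4 fires, +5 burnt (F count now 4)
Step 3: +3 fires, +4 burnt (F count now 3)
Step 4: +3 fires, +3 burnt (F count now 3)
Step 5: +2 fires, +3 burnt (F count now 2)
Step 6: +1 fires, +2 burnt (F count now 1)
Step 7: +0 fires, +1 burnt (F count now 0)
Fire out after step 7
Initially T: 19, now '.': 29
Total burnt (originally-T cells now '.'): 18

Answer: 18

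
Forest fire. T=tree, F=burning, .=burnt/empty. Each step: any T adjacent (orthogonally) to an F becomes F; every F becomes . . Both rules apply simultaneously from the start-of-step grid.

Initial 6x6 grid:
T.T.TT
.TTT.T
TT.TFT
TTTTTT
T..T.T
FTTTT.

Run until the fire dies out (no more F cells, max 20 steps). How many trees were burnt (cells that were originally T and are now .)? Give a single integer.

Answer: 24

Derivation:
Step 1: +5 fires, +2 burnt (F count now 5)
Step 2: +6 fires, +5 burnt (F count now 6)
Step 3: +8 fires, +6 burnt (F count now 8)
Step 4: +5 fires, +8 burnt (F count now 5)
Step 5: +0 fires, +5 burnt (F count now 0)
Fire out after step 5
Initially T: 25, now '.': 35
Total burnt (originally-T cells now '.'): 24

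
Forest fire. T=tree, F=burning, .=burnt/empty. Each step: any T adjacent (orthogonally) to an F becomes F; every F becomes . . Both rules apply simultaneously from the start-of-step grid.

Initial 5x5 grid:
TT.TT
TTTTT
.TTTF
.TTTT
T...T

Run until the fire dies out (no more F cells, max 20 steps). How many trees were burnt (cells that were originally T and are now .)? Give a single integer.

Step 1: +3 fires, +1 burnt (F count now 3)
Step 2: +5 fires, +3 burnt (F count now 5)
Step 3: +4 fires, +5 burnt (F count now 4)
Step 4: +2 fires, +4 burnt (F count now 2)
Step 5: +2 fires, +2 burnt (F count now 2)
Step 6: +1 fires, +2 burnt (F count now 1)
Step 7: +0 fires, +1 burnt (F count now 0)
Fire out after step 7
Initially T: 18, now '.': 24
Total burnt (originally-T cells now '.'): 17

Answer: 17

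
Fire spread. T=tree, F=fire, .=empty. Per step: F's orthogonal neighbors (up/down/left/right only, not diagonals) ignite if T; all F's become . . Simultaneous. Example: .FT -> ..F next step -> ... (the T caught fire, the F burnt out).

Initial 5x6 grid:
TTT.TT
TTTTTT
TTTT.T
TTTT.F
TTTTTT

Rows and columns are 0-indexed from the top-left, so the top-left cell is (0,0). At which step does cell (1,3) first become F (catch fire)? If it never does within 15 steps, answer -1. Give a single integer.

Step 1: cell (1,3)='T' (+2 fires, +1 burnt)
Step 2: cell (1,3)='T' (+2 fires, +2 burnt)
Step 3: cell (1,3)='T' (+3 fires, +2 burnt)
Step 4: cell (1,3)='F' (+4 fires, +3 burnt)
  -> target ignites at step 4
Step 5: cell (1,3)='.' (+4 fires, +4 burnt)
Step 6: cell (1,3)='.' (+5 fires, +4 burnt)
Step 7: cell (1,3)='.' (+4 fires, +5 burnt)
Step 8: cell (1,3)='.' (+2 fires, +4 burnt)
Step 9: cell (1,3)='.' (+0 fires, +2 burnt)
  fire out at step 9

4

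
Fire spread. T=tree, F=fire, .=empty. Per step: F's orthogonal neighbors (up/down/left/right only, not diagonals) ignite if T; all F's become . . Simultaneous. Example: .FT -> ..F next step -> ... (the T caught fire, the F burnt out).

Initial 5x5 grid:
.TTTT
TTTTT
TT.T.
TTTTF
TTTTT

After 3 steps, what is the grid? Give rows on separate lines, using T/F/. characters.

Step 1: 2 trees catch fire, 1 burn out
  .TTTT
  TTTTT
  TT.T.
  TTTF.
  TTTTF
Step 2: 3 trees catch fire, 2 burn out
  .TTTT
  TTTTT
  TT.F.
  TTF..
  TTTF.
Step 3: 3 trees catch fire, 3 burn out
  .TTTT
  TTTFT
  TT...
  TF...
  TTF..

.TTTT
TTTFT
TT...
TF...
TTF..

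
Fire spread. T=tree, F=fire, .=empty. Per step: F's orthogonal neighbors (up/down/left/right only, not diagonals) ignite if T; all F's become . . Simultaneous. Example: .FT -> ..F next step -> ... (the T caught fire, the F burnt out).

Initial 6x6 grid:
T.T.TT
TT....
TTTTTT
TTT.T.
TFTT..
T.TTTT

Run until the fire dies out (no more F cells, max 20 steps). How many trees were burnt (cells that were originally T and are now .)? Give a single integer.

Answer: 21

Derivation:
Step 1: +3 fires, +1 burnt (F count now 3)
Step 2: +6 fires, +3 burnt (F count now 6)
Step 3: +4 fires, +6 burnt (F count now 4)
Step 4: +3 fires, +4 burnt (F count now 3)
Step 5: +3 fires, +3 burnt (F count now 3)
Step 6: +2 fires, +3 burnt (F count now 2)
Step 7: +0 fires, +2 burnt (F count now 0)
Fire out after step 7
Initially T: 24, now '.': 33
Total burnt (originally-T cells now '.'): 21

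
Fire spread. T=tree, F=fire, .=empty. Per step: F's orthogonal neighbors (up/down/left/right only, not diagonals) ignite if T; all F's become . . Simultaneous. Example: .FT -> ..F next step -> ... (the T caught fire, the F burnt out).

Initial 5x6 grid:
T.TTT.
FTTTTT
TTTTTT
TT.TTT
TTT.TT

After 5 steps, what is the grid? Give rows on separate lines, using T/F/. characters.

Step 1: 3 trees catch fire, 1 burn out
  F.TTT.
  .FTTTT
  FTTTTT
  TT.TTT
  TTT.TT
Step 2: 3 trees catch fire, 3 burn out
  ..TTT.
  ..FTTT
  .FTTTT
  FT.TTT
  TTT.TT
Step 3: 5 trees catch fire, 3 burn out
  ..FTT.
  ...FTT
  ..FTTT
  .F.TTT
  FTT.TT
Step 4: 4 trees catch fire, 5 burn out
  ...FT.
  ....FT
  ...FTT
  ...TTT
  .FT.TT
Step 5: 5 trees catch fire, 4 burn out
  ....F.
  .....F
  ....FT
  ...FTT
  ..F.TT

....F.
.....F
....FT
...FTT
..F.TT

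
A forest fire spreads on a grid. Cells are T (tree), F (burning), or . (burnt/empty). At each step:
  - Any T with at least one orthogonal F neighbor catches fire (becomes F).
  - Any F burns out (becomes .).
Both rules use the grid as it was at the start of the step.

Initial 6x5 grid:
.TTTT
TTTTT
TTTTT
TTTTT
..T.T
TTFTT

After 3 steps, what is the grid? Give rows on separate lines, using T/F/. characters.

Step 1: 3 trees catch fire, 1 burn out
  .TTTT
  TTTTT
  TTTTT
  TTTTT
  ..F.T
  TF.FT
Step 2: 3 trees catch fire, 3 burn out
  .TTTT
  TTTTT
  TTTTT
  TTFTT
  ....T
  F...F
Step 3: 4 trees catch fire, 3 burn out
  .TTTT
  TTTTT
  TTFTT
  TF.FT
  ....F
  .....

.TTTT
TTTTT
TTFTT
TF.FT
....F
.....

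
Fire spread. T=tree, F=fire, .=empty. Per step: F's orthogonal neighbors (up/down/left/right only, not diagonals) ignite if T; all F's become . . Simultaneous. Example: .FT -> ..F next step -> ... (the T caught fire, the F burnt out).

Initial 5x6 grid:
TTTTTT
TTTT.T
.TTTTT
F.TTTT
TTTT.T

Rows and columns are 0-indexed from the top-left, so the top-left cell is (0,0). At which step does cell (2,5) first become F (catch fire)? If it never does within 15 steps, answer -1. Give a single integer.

Step 1: cell (2,5)='T' (+1 fires, +1 burnt)
Step 2: cell (2,5)='T' (+1 fires, +1 burnt)
Step 3: cell (2,5)='T' (+1 fires, +1 burnt)
Step 4: cell (2,5)='T' (+2 fires, +1 burnt)
Step 5: cell (2,5)='T' (+2 fires, +2 burnt)
Step 6: cell (2,5)='T' (+4 fires, +2 burnt)
Step 7: cell (2,5)='T' (+5 fires, +4 burnt)
Step 8: cell (2,5)='F' (+5 fires, +5 burnt)
  -> target ignites at step 8
Step 9: cell (2,5)='.' (+3 fires, +5 burnt)
Step 10: cell (2,5)='.' (+1 fires, +3 burnt)
Step 11: cell (2,5)='.' (+0 fires, +1 burnt)
  fire out at step 11

8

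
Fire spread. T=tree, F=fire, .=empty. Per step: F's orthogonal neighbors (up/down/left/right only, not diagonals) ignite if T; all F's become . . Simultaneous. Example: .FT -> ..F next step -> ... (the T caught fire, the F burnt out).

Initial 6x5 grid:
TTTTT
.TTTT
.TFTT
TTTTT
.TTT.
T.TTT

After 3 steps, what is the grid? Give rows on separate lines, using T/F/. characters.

Step 1: 4 trees catch fire, 1 burn out
  TTTTT
  .TFTT
  .F.FT
  TTFTT
  .TTT.
  T.TTT
Step 2: 7 trees catch fire, 4 burn out
  TTFTT
  .F.FT
  ....F
  TF.FT
  .TFT.
  T.TTT
Step 3: 8 trees catch fire, 7 burn out
  TF.FT
  ....F
  .....
  F...F
  .F.F.
  T.FTT

TF.FT
....F
.....
F...F
.F.F.
T.FTT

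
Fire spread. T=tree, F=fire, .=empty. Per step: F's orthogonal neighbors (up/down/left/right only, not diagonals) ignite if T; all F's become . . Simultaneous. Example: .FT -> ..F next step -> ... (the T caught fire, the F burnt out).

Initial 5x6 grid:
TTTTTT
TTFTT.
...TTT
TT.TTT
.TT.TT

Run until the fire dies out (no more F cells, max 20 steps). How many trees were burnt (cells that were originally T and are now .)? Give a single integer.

Answer: 18

Derivation:
Step 1: +3 fires, +1 burnt (F count now 3)
Step 2: +5 fires, +3 burnt (F count now 5)
Step 3: +4 fires, +5 burnt (F count now 4)
Step 4: +3 fires, +4 burnt (F count now 3)
Step 5: +2 fires, +3 burnt (F count now 2)
Step 6: +1 fires, +2 burnt (F count now 1)
Step 7: +0 fires, +1 burnt (F count now 0)
Fire out after step 7
Initially T: 22, now '.': 26
Total burnt (originally-T cells now '.'): 18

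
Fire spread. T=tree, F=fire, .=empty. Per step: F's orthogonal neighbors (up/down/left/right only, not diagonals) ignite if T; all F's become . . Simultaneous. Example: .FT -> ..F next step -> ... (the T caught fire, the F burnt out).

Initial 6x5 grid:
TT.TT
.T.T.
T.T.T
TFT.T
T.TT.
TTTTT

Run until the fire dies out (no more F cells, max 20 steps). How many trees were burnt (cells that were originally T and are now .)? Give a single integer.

Answer: 12

Derivation:
Step 1: +2 fires, +1 burnt (F count now 2)
Step 2: +4 fires, +2 burnt (F count now 4)
Step 3: +3 fires, +4 burnt (F count now 3)
Step 4: +2 fires, +3 burnt (F count now 2)
Step 5: +1 fires, +2 burnt (F count now 1)
Step 6: +0 fires, +1 burnt (F count now 0)
Fire out after step 6
Initially T: 20, now '.': 22
Total burnt (originally-T cells now '.'): 12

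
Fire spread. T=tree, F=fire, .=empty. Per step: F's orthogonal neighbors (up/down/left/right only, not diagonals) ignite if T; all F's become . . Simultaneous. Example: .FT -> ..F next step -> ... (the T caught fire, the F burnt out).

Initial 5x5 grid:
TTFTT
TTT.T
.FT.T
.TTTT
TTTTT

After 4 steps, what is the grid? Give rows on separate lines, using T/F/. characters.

Step 1: 6 trees catch fire, 2 burn out
  TF.FT
  TFF.T
  ..F.T
  .FTTT
  TTTTT
Step 2: 5 trees catch fire, 6 burn out
  F...F
  F...T
  ....T
  ..FTT
  TFTTT
Step 3: 4 trees catch fire, 5 burn out
  .....
  ....F
  ....T
  ...FT
  F.FTT
Step 4: 3 trees catch fire, 4 burn out
  .....
  .....
  ....F
  ....F
  ...FT

.....
.....
....F
....F
...FT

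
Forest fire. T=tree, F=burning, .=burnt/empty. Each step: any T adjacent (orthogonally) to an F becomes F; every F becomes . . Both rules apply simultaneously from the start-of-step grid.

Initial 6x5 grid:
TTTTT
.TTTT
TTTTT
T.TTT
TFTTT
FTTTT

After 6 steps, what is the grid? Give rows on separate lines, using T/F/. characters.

Step 1: 3 trees catch fire, 2 burn out
  TTTTT
  .TTTT
  TTTTT
  T.TTT
  F.FTT
  .FTTT
Step 2: 4 trees catch fire, 3 burn out
  TTTTT
  .TTTT
  TTTTT
  F.FTT
  ...FT
  ..FTT
Step 3: 5 trees catch fire, 4 burn out
  TTTTT
  .TTTT
  FTFTT
  ...FT
  ....F
  ...FT
Step 4: 5 trees catch fire, 5 burn out
  TTTTT
  .TFTT
  .F.FT
  ....F
  .....
  ....F
Step 5: 4 trees catch fire, 5 burn out
  TTFTT
  .F.FT
  ....F
  .....
  .....
  .....
Step 6: 3 trees catch fire, 4 burn out
  TF.FT
  ....F
  .....
  .....
  .....
  .....

TF.FT
....F
.....
.....
.....
.....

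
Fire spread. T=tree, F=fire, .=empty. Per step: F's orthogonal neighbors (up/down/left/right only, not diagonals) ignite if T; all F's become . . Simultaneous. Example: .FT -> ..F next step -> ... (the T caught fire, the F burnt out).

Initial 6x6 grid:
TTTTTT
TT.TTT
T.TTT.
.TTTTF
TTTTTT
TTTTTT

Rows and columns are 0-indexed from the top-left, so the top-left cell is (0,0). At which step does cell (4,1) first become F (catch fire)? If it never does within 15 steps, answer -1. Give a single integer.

Step 1: cell (4,1)='T' (+2 fires, +1 burnt)
Step 2: cell (4,1)='T' (+4 fires, +2 burnt)
Step 3: cell (4,1)='T' (+5 fires, +4 burnt)
Step 4: cell (4,1)='T' (+7 fires, +5 burnt)
Step 5: cell (4,1)='F' (+4 fires, +7 burnt)
  -> target ignites at step 5
Step 6: cell (4,1)='.' (+3 fires, +4 burnt)
Step 7: cell (4,1)='.' (+2 fires, +3 burnt)
Step 8: cell (4,1)='.' (+2 fires, +2 burnt)
Step 9: cell (4,1)='.' (+1 fires, +2 burnt)
Step 10: cell (4,1)='.' (+1 fires, +1 burnt)
Step 11: cell (4,1)='.' (+0 fires, +1 burnt)
  fire out at step 11

5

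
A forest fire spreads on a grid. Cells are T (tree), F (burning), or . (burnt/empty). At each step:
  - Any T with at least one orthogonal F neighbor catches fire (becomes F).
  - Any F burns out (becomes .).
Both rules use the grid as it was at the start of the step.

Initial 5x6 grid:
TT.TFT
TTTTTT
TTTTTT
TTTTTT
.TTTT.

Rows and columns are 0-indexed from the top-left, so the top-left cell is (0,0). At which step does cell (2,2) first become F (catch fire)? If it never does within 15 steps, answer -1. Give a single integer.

Step 1: cell (2,2)='T' (+3 fires, +1 burnt)
Step 2: cell (2,2)='T' (+3 fires, +3 burnt)
Step 3: cell (2,2)='T' (+4 fires, +3 burnt)
Step 4: cell (2,2)='F' (+5 fires, +4 burnt)
  -> target ignites at step 4
Step 5: cell (2,2)='.' (+5 fires, +5 burnt)
Step 6: cell (2,2)='.' (+4 fires, +5 burnt)
Step 7: cell (2,2)='.' (+2 fires, +4 burnt)
Step 8: cell (2,2)='.' (+0 fires, +2 burnt)
  fire out at step 8

4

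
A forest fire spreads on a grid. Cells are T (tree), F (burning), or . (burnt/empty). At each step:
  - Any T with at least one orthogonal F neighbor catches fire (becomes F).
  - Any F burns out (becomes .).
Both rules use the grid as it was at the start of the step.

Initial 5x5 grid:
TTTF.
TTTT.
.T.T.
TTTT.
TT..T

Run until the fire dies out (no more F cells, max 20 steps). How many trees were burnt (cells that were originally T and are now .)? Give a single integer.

Answer: 15

Derivation:
Step 1: +2 fires, +1 burnt (F count now 2)
Step 2: +3 fires, +2 burnt (F count now 3)
Step 3: +3 fires, +3 burnt (F count now 3)
Step 4: +3 fires, +3 burnt (F count now 3)
Step 5: +1 fires, +3 burnt (F count now 1)
Step 6: +2 fires, +1 burnt (F count now 2)
Step 7: +1 fires, +2 burnt (F count now 1)
Step 8: +0 fires, +1 burnt (F count now 0)
Fire out after step 8
Initially T: 16, now '.': 24
Total burnt (originally-T cells now '.'): 15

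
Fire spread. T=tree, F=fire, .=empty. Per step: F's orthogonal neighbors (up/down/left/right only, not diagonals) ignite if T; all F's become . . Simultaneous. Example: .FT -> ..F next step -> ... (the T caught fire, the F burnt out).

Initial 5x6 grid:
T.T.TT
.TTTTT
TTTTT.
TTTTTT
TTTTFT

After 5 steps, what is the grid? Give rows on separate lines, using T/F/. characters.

Step 1: 3 trees catch fire, 1 burn out
  T.T.TT
  .TTTTT
  TTTTT.
  TTTTFT
  TTTF.F
Step 2: 4 trees catch fire, 3 burn out
  T.T.TT
  .TTTTT
  TTTTF.
  TTTF.F
  TTF...
Step 3: 4 trees catch fire, 4 burn out
  T.T.TT
  .TTTFT
  TTTF..
  TTF...
  TF....
Step 4: 6 trees catch fire, 4 burn out
  T.T.FT
  .TTF.F
  TTF...
  TF....
  F.....
Step 5: 4 trees catch fire, 6 burn out
  T.T..F
  .TF...
  TF....
  F.....
  ......

T.T..F
.TF...
TF....
F.....
......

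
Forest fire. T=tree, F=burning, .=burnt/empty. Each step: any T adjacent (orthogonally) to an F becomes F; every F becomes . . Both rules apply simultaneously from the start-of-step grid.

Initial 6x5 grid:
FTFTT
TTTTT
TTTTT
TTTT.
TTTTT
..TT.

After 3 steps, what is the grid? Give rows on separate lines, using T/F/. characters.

Step 1: 4 trees catch fire, 2 burn out
  .F.FT
  FTFTT
  TTTTT
  TTTT.
  TTTTT
  ..TT.
Step 2: 5 trees catch fire, 4 burn out
  ....F
  .F.FT
  FTFTT
  TTTT.
  TTTTT
  ..TT.
Step 3: 5 trees catch fire, 5 burn out
  .....
  ....F
  .F.FT
  FTFT.
  TTTTT
  ..TT.

.....
....F
.F.FT
FTFT.
TTTTT
..TT.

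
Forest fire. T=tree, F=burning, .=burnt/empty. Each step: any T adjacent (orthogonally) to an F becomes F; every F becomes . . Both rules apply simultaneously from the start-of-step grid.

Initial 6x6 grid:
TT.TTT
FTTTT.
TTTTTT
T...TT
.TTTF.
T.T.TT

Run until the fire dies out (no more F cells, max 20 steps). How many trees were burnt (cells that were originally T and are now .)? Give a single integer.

Step 1: +6 fires, +2 burnt (F count now 6)
Step 2: +8 fires, +6 burnt (F count now 8)
Step 3: +7 fires, +8 burnt (F count now 7)
Step 4: +2 fires, +7 burnt (F count now 2)
Step 5: +1 fires, +2 burnt (F count now 1)
Step 6: +0 fires, +1 burnt (F count now 0)
Fire out after step 6
Initially T: 25, now '.': 35
Total burnt (originally-T cells now '.'): 24

Answer: 24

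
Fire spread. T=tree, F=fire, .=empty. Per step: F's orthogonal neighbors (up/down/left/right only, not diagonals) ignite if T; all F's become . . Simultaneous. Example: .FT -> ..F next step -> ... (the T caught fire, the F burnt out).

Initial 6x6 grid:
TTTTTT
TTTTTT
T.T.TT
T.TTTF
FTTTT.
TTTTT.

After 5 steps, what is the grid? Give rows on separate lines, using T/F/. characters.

Step 1: 5 trees catch fire, 2 burn out
  TTTTTT
  TTTTTT
  T.T.TF
  F.TTF.
  .FTTT.
  FTTTT.
Step 2: 7 trees catch fire, 5 burn out
  TTTTTT
  TTTTTF
  F.T.F.
  ..TF..
  ..FTF.
  .FTTT.
Step 3: 7 trees catch fire, 7 burn out
  TTTTTF
  FTTTF.
  ..T...
  ..F...
  ...F..
  ..FTF.
Step 4: 6 trees catch fire, 7 burn out
  FTTTF.
  .FTF..
  ..F...
  ......
  ......
  ...F..
Step 5: 3 trees catch fire, 6 burn out
  .FTF..
  ..F...
  ......
  ......
  ......
  ......

.FTF..
..F...
......
......
......
......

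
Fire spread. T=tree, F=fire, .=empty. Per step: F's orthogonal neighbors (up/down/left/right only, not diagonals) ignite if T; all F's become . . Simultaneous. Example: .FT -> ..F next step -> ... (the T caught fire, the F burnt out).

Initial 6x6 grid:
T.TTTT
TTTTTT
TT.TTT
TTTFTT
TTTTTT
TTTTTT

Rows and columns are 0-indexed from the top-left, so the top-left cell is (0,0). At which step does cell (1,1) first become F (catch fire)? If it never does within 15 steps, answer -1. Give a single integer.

Step 1: cell (1,1)='T' (+4 fires, +1 burnt)
Step 2: cell (1,1)='T' (+7 fires, +4 burnt)
Step 3: cell (1,1)='T' (+10 fires, +7 burnt)
Step 4: cell (1,1)='F' (+8 fires, +10 burnt)
  -> target ignites at step 4
Step 5: cell (1,1)='.' (+3 fires, +8 burnt)
Step 6: cell (1,1)='.' (+1 fires, +3 burnt)
Step 7: cell (1,1)='.' (+0 fires, +1 burnt)
  fire out at step 7

4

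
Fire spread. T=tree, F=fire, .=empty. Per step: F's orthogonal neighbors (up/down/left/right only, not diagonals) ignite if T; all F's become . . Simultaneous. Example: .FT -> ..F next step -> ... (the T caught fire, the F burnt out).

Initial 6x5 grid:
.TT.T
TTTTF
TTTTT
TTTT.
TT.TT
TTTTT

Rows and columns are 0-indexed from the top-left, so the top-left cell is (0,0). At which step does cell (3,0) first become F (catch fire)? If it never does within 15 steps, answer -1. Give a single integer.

Step 1: cell (3,0)='T' (+3 fires, +1 burnt)
Step 2: cell (3,0)='T' (+2 fires, +3 burnt)
Step 3: cell (3,0)='T' (+4 fires, +2 burnt)
Step 4: cell (3,0)='T' (+5 fires, +4 burnt)
Step 5: cell (3,0)='T' (+4 fires, +5 burnt)
Step 6: cell (3,0)='F' (+4 fires, +4 burnt)
  -> target ignites at step 6
Step 7: cell (3,0)='.' (+2 fires, +4 burnt)
Step 8: cell (3,0)='.' (+1 fires, +2 burnt)
Step 9: cell (3,0)='.' (+0 fires, +1 burnt)
  fire out at step 9

6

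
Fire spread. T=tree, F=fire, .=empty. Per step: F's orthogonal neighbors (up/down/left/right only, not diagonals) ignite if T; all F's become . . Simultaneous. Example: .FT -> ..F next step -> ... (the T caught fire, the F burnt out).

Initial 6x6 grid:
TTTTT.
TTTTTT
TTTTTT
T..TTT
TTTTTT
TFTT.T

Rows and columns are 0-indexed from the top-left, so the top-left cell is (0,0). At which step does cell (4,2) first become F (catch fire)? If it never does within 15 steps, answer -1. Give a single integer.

Step 1: cell (4,2)='T' (+3 fires, +1 burnt)
Step 2: cell (4,2)='F' (+3 fires, +3 burnt)
  -> target ignites at step 2
Step 3: cell (4,2)='.' (+2 fires, +3 burnt)
Step 4: cell (4,2)='.' (+3 fires, +2 burnt)
Step 5: cell (4,2)='.' (+5 fires, +3 burnt)
Step 6: cell (4,2)='.' (+7 fires, +5 burnt)
Step 7: cell (4,2)='.' (+5 fires, +7 burnt)
Step 8: cell (4,2)='.' (+3 fires, +5 burnt)
Step 9: cell (4,2)='.' (+0 fires, +3 burnt)
  fire out at step 9

2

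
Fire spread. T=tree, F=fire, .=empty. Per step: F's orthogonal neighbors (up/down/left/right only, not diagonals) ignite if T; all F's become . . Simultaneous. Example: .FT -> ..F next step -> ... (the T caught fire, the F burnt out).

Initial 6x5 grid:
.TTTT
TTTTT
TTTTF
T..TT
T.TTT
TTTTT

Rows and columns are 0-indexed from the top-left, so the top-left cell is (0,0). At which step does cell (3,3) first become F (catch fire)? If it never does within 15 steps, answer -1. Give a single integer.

Step 1: cell (3,3)='T' (+3 fires, +1 burnt)
Step 2: cell (3,3)='F' (+5 fires, +3 burnt)
  -> target ignites at step 2
Step 3: cell (3,3)='.' (+5 fires, +5 burnt)
Step 4: cell (3,3)='.' (+5 fires, +5 burnt)
Step 5: cell (3,3)='.' (+4 fires, +5 burnt)
Step 6: cell (3,3)='.' (+2 fires, +4 burnt)
Step 7: cell (3,3)='.' (+1 fires, +2 burnt)
Step 8: cell (3,3)='.' (+0 fires, +1 burnt)
  fire out at step 8

2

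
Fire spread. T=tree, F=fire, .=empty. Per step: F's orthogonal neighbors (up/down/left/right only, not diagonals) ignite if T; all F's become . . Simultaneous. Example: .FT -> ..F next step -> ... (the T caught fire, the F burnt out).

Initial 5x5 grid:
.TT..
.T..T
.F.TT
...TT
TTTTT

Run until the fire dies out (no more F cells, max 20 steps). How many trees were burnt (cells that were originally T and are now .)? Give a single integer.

Answer: 3

Derivation:
Step 1: +1 fires, +1 burnt (F count now 1)
Step 2: +1 fires, +1 burnt (F count now 1)
Step 3: +1 fires, +1 burnt (F count now 1)
Step 4: +0 fires, +1 burnt (F count now 0)
Fire out after step 4
Initially T: 13, now '.': 15
Total burnt (originally-T cells now '.'): 3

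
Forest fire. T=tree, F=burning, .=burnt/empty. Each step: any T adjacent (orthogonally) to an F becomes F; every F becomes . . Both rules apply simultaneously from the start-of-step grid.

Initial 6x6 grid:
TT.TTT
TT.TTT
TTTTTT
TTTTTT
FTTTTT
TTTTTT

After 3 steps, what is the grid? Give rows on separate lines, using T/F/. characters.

Step 1: 3 trees catch fire, 1 burn out
  TT.TTT
  TT.TTT
  TTTTTT
  FTTTTT
  .FTTTT
  FTTTTT
Step 2: 4 trees catch fire, 3 burn out
  TT.TTT
  TT.TTT
  FTTTTT
  .FTTTT
  ..FTTT
  .FTTTT
Step 3: 5 trees catch fire, 4 burn out
  TT.TTT
  FT.TTT
  .FTTTT
  ..FTTT
  ...FTT
  ..FTTT

TT.TTT
FT.TTT
.FTTTT
..FTTT
...FTT
..FTTT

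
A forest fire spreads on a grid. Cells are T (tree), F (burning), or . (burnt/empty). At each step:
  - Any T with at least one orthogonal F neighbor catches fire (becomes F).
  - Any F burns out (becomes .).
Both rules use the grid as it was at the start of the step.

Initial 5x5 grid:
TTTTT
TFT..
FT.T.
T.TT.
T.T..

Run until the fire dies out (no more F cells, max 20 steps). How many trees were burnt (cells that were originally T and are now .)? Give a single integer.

Answer: 10

Derivation:
Step 1: +5 fires, +2 burnt (F count now 5)
Step 2: +3 fires, +5 burnt (F count now 3)
Step 3: +1 fires, +3 burnt (F count now 1)
Step 4: +1 fires, +1 burnt (F count now 1)
Step 5: +0 fires, +1 burnt (F count now 0)
Fire out after step 5
Initially T: 14, now '.': 21
Total burnt (originally-T cells now '.'): 10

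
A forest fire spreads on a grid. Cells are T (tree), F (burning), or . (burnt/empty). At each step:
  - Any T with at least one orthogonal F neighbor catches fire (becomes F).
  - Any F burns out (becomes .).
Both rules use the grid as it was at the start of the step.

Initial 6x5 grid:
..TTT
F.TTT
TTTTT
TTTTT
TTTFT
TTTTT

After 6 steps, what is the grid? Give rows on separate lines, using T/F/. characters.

Step 1: 5 trees catch fire, 2 burn out
  ..TTT
  ..TTT
  FTTTT
  TTTFT
  TTF.F
  TTTFT
Step 2: 8 trees catch fire, 5 burn out
  ..TTT
  ..TTT
  .FTFT
  FTF.F
  TF...
  TTF.F
Step 3: 6 trees catch fire, 8 burn out
  ..TTT
  ..TFT
  ..F.F
  .F...
  F....
  TF...
Step 4: 4 trees catch fire, 6 burn out
  ..TFT
  ..F.F
  .....
  .....
  .....
  F....
Step 5: 2 trees catch fire, 4 burn out
  ..F.F
  .....
  .....
  .....
  .....
  .....
Step 6: 0 trees catch fire, 2 burn out
  .....
  .....
  .....
  .....
  .....
  .....

.....
.....
.....
.....
.....
.....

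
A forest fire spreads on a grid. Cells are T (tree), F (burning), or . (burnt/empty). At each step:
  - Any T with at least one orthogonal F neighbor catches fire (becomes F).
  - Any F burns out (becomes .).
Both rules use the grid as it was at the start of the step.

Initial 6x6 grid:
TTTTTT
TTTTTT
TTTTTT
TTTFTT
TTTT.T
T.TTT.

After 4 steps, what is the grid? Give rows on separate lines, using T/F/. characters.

Step 1: 4 trees catch fire, 1 burn out
  TTTTTT
  TTTTTT
  TTTFTT
  TTF.FT
  TTTF.T
  T.TTT.
Step 2: 7 trees catch fire, 4 burn out
  TTTTTT
  TTTFTT
  TTF.FT
  TF...F
  TTF..T
  T.TFT.
Step 3: 10 trees catch fire, 7 burn out
  TTTFTT
  TTF.FT
  TF...F
  F.....
  TF...F
  T.F.F.
Step 4: 6 trees catch fire, 10 burn out
  TTF.FT
  TF...F
  F.....
  ......
  F.....
  T.....

TTF.FT
TF...F
F.....
......
F.....
T.....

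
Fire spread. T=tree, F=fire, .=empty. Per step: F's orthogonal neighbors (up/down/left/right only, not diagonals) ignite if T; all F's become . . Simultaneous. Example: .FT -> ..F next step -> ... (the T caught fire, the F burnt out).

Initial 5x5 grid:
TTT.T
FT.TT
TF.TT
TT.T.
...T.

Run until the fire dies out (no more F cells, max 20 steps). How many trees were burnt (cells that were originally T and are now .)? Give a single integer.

Step 1: +4 fires, +2 burnt (F count now 4)
Step 2: +2 fires, +4 burnt (F count now 2)
Step 3: +1 fires, +2 burnt (F count now 1)
Step 4: +0 fires, +1 burnt (F count now 0)
Fire out after step 4
Initially T: 14, now '.': 18
Total burnt (originally-T cells now '.'): 7

Answer: 7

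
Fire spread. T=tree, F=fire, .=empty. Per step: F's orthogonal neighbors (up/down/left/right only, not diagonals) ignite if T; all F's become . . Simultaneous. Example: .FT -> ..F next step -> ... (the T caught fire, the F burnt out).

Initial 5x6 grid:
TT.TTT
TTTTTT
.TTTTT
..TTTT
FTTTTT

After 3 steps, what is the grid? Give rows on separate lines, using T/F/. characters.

Step 1: 1 trees catch fire, 1 burn out
  TT.TTT
  TTTTTT
  .TTTTT
  ..TTTT
  .FTTTT
Step 2: 1 trees catch fire, 1 burn out
  TT.TTT
  TTTTTT
  .TTTTT
  ..TTTT
  ..FTTT
Step 3: 2 trees catch fire, 1 burn out
  TT.TTT
  TTTTTT
  .TTTTT
  ..FTTT
  ...FTT

TT.TTT
TTTTTT
.TTTTT
..FTTT
...FTT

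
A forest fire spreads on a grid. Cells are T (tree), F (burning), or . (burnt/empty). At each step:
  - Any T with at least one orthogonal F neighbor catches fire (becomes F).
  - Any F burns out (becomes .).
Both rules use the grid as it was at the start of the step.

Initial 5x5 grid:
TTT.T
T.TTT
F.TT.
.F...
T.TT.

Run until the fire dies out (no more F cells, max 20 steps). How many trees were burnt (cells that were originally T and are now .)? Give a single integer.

Step 1: +1 fires, +2 burnt (F count now 1)
Step 2: +1 fires, +1 burnt (F count now 1)
Step 3: +1 fires, +1 burnt (F count now 1)
Step 4: +1 fires, +1 burnt (F count now 1)
Step 5: +1 fires, +1 burnt (F count now 1)
Step 6: +2 fires, +1 burnt (F count now 2)
Step 7: +2 fires, +2 burnt (F count now 2)
Step 8: +1 fires, +2 burnt (F count now 1)
Step 9: +0 fires, +1 burnt (F count now 0)
Fire out after step 9
Initially T: 13, now '.': 22
Total burnt (originally-T cells now '.'): 10

Answer: 10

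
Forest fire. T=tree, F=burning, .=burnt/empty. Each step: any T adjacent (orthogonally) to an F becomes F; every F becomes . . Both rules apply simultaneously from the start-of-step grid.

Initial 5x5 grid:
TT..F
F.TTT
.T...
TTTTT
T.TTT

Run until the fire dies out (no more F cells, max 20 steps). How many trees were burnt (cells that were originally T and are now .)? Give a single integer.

Answer: 5

Derivation:
Step 1: +2 fires, +2 burnt (F count now 2)
Step 2: +2 fires, +2 burnt (F count now 2)
Step 3: +1 fires, +2 burnt (F count now 1)
Step 4: +0 fires, +1 burnt (F count now 0)
Fire out after step 4
Initially T: 15, now '.': 15
Total burnt (originally-T cells now '.'): 5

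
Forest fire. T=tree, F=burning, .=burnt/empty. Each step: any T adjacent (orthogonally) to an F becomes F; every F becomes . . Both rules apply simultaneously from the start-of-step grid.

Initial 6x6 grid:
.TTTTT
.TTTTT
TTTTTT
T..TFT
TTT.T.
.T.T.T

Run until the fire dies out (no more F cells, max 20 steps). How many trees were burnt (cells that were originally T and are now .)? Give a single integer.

Answer: 24

Derivation:
Step 1: +4 fires, +1 burnt (F count now 4)
Step 2: +3 fires, +4 burnt (F count now 3)
Step 3: +4 fires, +3 burnt (F count now 4)
Step 4: +4 fires, +4 burnt (F count now 4)
Step 5: +3 fires, +4 burnt (F count now 3)
Step 6: +2 fires, +3 burnt (F count now 2)
Step 7: +1 fires, +2 burnt (F count now 1)
Step 8: +1 fires, +1 burnt (F count now 1)
Step 9: +2 fires, +1 burnt (F count now 2)
Step 10: +0 fires, +2 burnt (F count now 0)
Fire out after step 10
Initially T: 26, now '.': 34
Total burnt (originally-T cells now '.'): 24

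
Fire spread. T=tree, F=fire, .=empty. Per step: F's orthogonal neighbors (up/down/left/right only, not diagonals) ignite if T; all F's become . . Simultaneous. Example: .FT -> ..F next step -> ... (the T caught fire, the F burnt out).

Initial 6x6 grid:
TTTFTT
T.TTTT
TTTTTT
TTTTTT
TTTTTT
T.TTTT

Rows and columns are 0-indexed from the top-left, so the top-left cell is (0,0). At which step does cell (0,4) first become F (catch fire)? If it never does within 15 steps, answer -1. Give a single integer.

Step 1: cell (0,4)='F' (+3 fires, +1 burnt)
  -> target ignites at step 1
Step 2: cell (0,4)='.' (+5 fires, +3 burnt)
Step 3: cell (0,4)='.' (+5 fires, +5 burnt)
Step 4: cell (0,4)='.' (+6 fires, +5 burnt)
Step 5: cell (0,4)='.' (+6 fires, +6 burnt)
Step 6: cell (0,4)='.' (+5 fires, +6 burnt)
Step 7: cell (0,4)='.' (+2 fires, +5 burnt)
Step 8: cell (0,4)='.' (+1 fires, +2 burnt)
Step 9: cell (0,4)='.' (+0 fires, +1 burnt)
  fire out at step 9

1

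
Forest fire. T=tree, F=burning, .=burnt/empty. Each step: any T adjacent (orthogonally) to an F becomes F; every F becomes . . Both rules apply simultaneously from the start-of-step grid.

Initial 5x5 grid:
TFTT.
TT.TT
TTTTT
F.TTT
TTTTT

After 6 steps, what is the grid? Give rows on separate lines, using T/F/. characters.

Step 1: 5 trees catch fire, 2 burn out
  F.FT.
  TF.TT
  FTTTT
  ..TTT
  FTTTT
Step 2: 4 trees catch fire, 5 burn out
  ...F.
  F..TT
  .FTTT
  ..TTT
  .FTTT
Step 3: 3 trees catch fire, 4 burn out
  .....
  ...FT
  ..FTT
  ..TTT
  ..FTT
Step 4: 4 trees catch fire, 3 burn out
  .....
  ....F
  ...FT
  ..FTT
  ...FT
Step 5: 3 trees catch fire, 4 burn out
  .....
  .....
  ....F
  ...FT
  ....F
Step 6: 1 trees catch fire, 3 burn out
  .....
  .....
  .....
  ....F
  .....

.....
.....
.....
....F
.....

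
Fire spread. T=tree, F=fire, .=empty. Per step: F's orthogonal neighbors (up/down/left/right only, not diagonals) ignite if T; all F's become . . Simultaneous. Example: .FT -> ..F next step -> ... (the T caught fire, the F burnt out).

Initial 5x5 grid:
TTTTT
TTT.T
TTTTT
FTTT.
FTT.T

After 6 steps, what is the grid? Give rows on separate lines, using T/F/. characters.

Step 1: 3 trees catch fire, 2 burn out
  TTTTT
  TTT.T
  FTTTT
  .FTT.
  .FT.T
Step 2: 4 trees catch fire, 3 burn out
  TTTTT
  FTT.T
  .FTTT
  ..FT.
  ..F.T
Step 3: 4 trees catch fire, 4 burn out
  FTTTT
  .FT.T
  ..FTT
  ...F.
  ....T
Step 4: 3 trees catch fire, 4 burn out
  .FTTT
  ..F.T
  ...FT
  .....
  ....T
Step 5: 2 trees catch fire, 3 burn out
  ..FTT
  ....T
  ....F
  .....
  ....T
Step 6: 2 trees catch fire, 2 burn out
  ...FT
  ....F
  .....
  .....
  ....T

...FT
....F
.....
.....
....T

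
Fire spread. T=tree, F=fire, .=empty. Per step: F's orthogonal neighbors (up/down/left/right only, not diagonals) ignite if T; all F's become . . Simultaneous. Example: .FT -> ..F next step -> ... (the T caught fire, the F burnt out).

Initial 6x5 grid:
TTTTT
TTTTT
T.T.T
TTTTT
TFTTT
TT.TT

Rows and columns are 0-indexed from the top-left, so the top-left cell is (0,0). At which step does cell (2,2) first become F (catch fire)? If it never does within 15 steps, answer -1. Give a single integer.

Step 1: cell (2,2)='T' (+4 fires, +1 burnt)
Step 2: cell (2,2)='T' (+4 fires, +4 burnt)
Step 3: cell (2,2)='F' (+5 fires, +4 burnt)
  -> target ignites at step 3
Step 4: cell (2,2)='.' (+4 fires, +5 burnt)
Step 5: cell (2,2)='.' (+5 fires, +4 burnt)
Step 6: cell (2,2)='.' (+3 fires, +5 burnt)
Step 7: cell (2,2)='.' (+1 fires, +3 burnt)
Step 8: cell (2,2)='.' (+0 fires, +1 burnt)
  fire out at step 8

3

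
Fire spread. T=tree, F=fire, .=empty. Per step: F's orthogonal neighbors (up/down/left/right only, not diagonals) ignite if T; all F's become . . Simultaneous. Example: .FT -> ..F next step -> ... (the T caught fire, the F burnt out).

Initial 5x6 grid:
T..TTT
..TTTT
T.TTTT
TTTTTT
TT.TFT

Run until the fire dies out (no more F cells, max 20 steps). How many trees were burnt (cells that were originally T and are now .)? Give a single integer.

Answer: 22

Derivation:
Step 1: +3 fires, +1 burnt (F count now 3)
Step 2: +3 fires, +3 burnt (F count now 3)
Step 3: +4 fires, +3 burnt (F count now 4)
Step 4: +5 fires, +4 burnt (F count now 5)
Step 5: +5 fires, +5 burnt (F count now 5)
Step 6: +2 fires, +5 burnt (F count now 2)
Step 7: +0 fires, +2 burnt (F count now 0)
Fire out after step 7
Initially T: 23, now '.': 29
Total burnt (originally-T cells now '.'): 22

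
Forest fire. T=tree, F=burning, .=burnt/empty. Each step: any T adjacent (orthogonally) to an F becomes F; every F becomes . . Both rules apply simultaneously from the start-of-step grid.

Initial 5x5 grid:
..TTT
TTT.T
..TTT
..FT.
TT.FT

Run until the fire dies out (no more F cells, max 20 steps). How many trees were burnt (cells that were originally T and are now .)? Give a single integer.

Step 1: +3 fires, +2 burnt (F count now 3)
Step 2: +2 fires, +3 burnt (F count now 2)
Step 3: +3 fires, +2 burnt (F count now 3)
Step 4: +3 fires, +3 burnt (F count now 3)
Step 5: +1 fires, +3 burnt (F count now 1)
Step 6: +0 fires, +1 burnt (F count now 0)
Fire out after step 6
Initially T: 14, now '.': 23
Total burnt (originally-T cells now '.'): 12

Answer: 12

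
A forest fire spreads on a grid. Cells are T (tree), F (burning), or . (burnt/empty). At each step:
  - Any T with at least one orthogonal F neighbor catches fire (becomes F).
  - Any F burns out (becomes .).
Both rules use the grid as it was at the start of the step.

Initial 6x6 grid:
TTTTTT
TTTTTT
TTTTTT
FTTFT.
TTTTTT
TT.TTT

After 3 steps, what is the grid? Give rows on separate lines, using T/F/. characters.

Step 1: 7 trees catch fire, 2 burn out
  TTTTTT
  TTTTTT
  FTTFTT
  .FF.F.
  FTTFTT
  TT.TTT
Step 2: 10 trees catch fire, 7 burn out
  TTTTTT
  FTTFTT
  .FF.FT
  ......
  .FF.FT
  FT.FTT
Step 3: 9 trees catch fire, 10 burn out
  FTTFTT
  .FF.FT
  .....F
  ......
  .....F
  .F..FT

FTTFTT
.FF.FT
.....F
......
.....F
.F..FT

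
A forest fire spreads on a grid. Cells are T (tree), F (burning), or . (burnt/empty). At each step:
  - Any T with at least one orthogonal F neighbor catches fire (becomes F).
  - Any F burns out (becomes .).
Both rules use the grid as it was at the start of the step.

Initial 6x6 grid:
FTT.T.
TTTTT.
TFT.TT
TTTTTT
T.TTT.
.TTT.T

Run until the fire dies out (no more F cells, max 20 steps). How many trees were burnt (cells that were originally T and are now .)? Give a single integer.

Step 1: +6 fires, +2 burnt (F count now 6)
Step 2: +4 fires, +6 burnt (F count now 4)
Step 3: +4 fires, +4 burnt (F count now 4)
Step 4: +4 fires, +4 burnt (F count now 4)
Step 5: +6 fires, +4 burnt (F count now 6)
Step 6: +1 fires, +6 burnt (F count now 1)
Step 7: +0 fires, +1 burnt (F count now 0)
Fire out after step 7
Initially T: 26, now '.': 35
Total burnt (originally-T cells now '.'): 25

Answer: 25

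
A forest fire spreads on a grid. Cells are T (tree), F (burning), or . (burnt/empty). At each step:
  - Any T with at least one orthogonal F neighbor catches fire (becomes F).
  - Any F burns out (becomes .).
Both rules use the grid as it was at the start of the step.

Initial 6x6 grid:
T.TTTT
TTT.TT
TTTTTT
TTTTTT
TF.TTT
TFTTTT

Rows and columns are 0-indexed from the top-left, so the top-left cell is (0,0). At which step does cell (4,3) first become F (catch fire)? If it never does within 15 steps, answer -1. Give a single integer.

Step 1: cell (4,3)='T' (+4 fires, +2 burnt)
Step 2: cell (4,3)='T' (+4 fires, +4 burnt)
Step 3: cell (4,3)='F' (+6 fires, +4 burnt)
  -> target ignites at step 3
Step 4: cell (4,3)='.' (+6 fires, +6 burnt)
Step 5: cell (4,3)='.' (+5 fires, +6 burnt)
Step 6: cell (4,3)='.' (+3 fires, +5 burnt)
Step 7: cell (4,3)='.' (+2 fires, +3 burnt)
Step 8: cell (4,3)='.' (+1 fires, +2 burnt)
Step 9: cell (4,3)='.' (+0 fires, +1 burnt)
  fire out at step 9

3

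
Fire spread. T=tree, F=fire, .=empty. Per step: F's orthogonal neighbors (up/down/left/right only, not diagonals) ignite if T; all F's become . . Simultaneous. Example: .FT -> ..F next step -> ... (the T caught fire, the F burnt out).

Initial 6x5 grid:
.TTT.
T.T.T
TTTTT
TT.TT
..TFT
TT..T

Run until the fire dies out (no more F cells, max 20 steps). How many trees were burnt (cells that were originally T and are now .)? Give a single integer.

Step 1: +3 fires, +1 burnt (F count now 3)
Step 2: +3 fires, +3 burnt (F count now 3)
Step 3: +2 fires, +3 burnt (F count now 2)
Step 4: +3 fires, +2 burnt (F count now 3)
Step 5: +3 fires, +3 burnt (F count now 3)
Step 6: +4 fires, +3 burnt (F count now 4)
Step 7: +0 fires, +4 burnt (F count now 0)
Fire out after step 7
Initially T: 20, now '.': 28
Total burnt (originally-T cells now '.'): 18

Answer: 18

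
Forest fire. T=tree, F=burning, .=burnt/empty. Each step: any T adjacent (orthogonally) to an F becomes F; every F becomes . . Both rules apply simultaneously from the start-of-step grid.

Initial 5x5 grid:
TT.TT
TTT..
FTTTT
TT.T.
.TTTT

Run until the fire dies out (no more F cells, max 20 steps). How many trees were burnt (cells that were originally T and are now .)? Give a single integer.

Step 1: +3 fires, +1 burnt (F count now 3)
Step 2: +4 fires, +3 burnt (F count now 4)
Step 3: +4 fires, +4 burnt (F count now 4)
Step 4: +3 fires, +4 burnt (F count now 3)
Step 5: +1 fires, +3 burnt (F count now 1)
Step 6: +1 fires, +1 burnt (F count now 1)
Step 7: +0 fires, +1 burnt (F count now 0)
Fire out after step 7
Initially T: 18, now '.': 23
Total burnt (originally-T cells now '.'): 16

Answer: 16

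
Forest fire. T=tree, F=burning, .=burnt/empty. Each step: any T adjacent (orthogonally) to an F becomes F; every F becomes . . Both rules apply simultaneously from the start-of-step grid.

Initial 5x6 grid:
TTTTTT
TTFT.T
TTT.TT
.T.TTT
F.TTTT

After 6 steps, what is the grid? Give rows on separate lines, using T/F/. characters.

Step 1: 4 trees catch fire, 2 burn out
  TTFTTT
  TF.F.T
  TTF.TT
  .T.TTT
  ..TTTT
Step 2: 4 trees catch fire, 4 burn out
  TF.FTT
  F....T
  TF..TT
  .T.TTT
  ..TTTT
Step 3: 4 trees catch fire, 4 burn out
  F...FT
  .....T
  F...TT
  .F.TTT
  ..TTTT
Step 4: 1 trees catch fire, 4 burn out
  .....F
  .....T
  ....TT
  ...TTT
  ..TTTT
Step 5: 1 trees catch fire, 1 burn out
  ......
  .....F
  ....TT
  ...TTT
  ..TTTT
Step 6: 1 trees catch fire, 1 burn out
  ......
  ......
  ....TF
  ...TTT
  ..TTTT

......
......
....TF
...TTT
..TTTT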